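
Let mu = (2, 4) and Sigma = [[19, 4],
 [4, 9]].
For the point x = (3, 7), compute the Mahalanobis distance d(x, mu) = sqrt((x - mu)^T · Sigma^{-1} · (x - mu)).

Step 1 — centre the observation: (x - mu) = (1, 3).

Step 2 — invert Sigma. det(Sigma) = 19·9 - (4)² = 155.
  Sigma^{-1} = (1/det) · [[d, -b], [-b, a]] = [[0.0581, -0.0258],
 [-0.0258, 0.1226]].

Step 3 — form the quadratic (x - mu)^T · Sigma^{-1} · (x - mu):
  Sigma^{-1} · (x - mu) = (-0.0194, 0.3419).
  (x - mu)^T · [Sigma^{-1} · (x - mu)] = (1)·(-0.0194) + (3)·(0.3419) = 1.0065.

Step 4 — take square root: d = √(1.0065) ≈ 1.0032.

d(x, mu) = √(1.0065) ≈ 1.0032


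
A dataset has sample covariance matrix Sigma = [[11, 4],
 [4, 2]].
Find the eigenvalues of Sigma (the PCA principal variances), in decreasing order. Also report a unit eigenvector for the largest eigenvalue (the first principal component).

Step 1 — characteristic polynomial of 2×2 Sigma:
  det(Sigma - λI) = λ² - trace · λ + det = 0.
  trace = 11 + 2 = 13, det = 11·2 - (4)² = 6.
Step 2 — discriminant:
  Δ = trace² - 4·det = 169 - 24 = 145.
Step 3 — eigenvalues:
  λ = (trace ± √Δ)/2 = (13 ± 12.0416)/2,
  λ_1 = 12.5208,  λ_2 = 0.4792.

Step 4 — unit eigenvector for λ_1: solve (Sigma - λ_1 I)v = 0. First row:
  (11 - 12.5208)·v_x + (4)·v_y = 0, i.e. (-1.5208)·v_x + (4)·v_y = 0,
  so v ∝ (b, λ_1 - a) = (4, 1.5208) = u.
  ||u|| = √((4)² + (1.5208)²) = √(18.3128) ≈ 4.2793,
  v_1 = u/||u|| ≈ (0.9347, 0.3554) (||v_1|| = 1).

λ_1 = 12.5208,  λ_2 = 0.4792;  v_1 ≈ (0.9347, 0.3554)


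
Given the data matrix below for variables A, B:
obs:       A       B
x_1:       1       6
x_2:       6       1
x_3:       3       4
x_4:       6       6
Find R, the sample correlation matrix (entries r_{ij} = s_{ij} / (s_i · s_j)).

Step 1 — column means:
  mean(A) = (1 + 6 + 3 + 6) / 4 = 16/4 = 4
  mean(B) = (6 + 1 + 4 + 6) / 4 = 17/4 = 4.25

Step 2 — sample variances and covariances s[i,j] = (1/(n-1)) · Σ_k (x_{k,i} - mean_i) · (x_{k,j} - mean_j), with n-1 = 3:
  s[A,A] = ((-3)·(-3) + (2)·(2) + (-1)·(-1) + (2)·(2)) / 3 = 18/3 = 6
  s[A,B] = ((-3)·(1.75) + (2)·(-3.25) + (-1)·(-0.25) + (2)·(1.75)) / 3 = -8/3 = -2.6667
  s[B,B] = ((1.75)·(1.75) + (-3.25)·(-3.25) + (-0.25)·(-0.25) + (1.75)·(1.75)) / 3 = 16.75/3 = 5.5833
  Sample standard deviations s_i = √(s[i,i]):
  s(A) = √(6) = 2.4495
  s(B) = √(5.5833) = 2.3629

Step 3 — r_{ij} = s_{ij} / (s_i · s_j):
  r[A,A] = 1 (diagonal).
  r[A,B] = -2.6667 / (2.4495 · 2.3629) = -2.6667 / 5.7879 = -0.4607
  r[B,B] = 1 (diagonal).

R is symmetric with unit diagonal. Assembling:

R = [[1, -0.4607],
 [-0.4607, 1]]


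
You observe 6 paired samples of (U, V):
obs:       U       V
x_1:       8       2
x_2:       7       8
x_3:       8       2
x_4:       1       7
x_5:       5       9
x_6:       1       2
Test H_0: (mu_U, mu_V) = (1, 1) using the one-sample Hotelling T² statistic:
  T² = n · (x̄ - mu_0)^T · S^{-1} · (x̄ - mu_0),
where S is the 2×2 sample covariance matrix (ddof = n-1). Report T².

Step 1 — sample mean vector:
  mean(U) = (8 + 7 + 8 + 1 + 5 + 1) / 6 = 30/6 = 5
  mean(V) = (2 + 8 + 2 + 7 + 9 + 2) / 6 = 30/6 = 5
  x̄ = (5, 5),  deviation x̄ - mu_0 = (5, 5) - (1, 1) = (4, 4).

Step 2 — sample covariance matrix, S[i,j] = (1/(n-1)) · Σ_k (x_{k,i} - mean_i) · (x_{k,j} - mean_j), divisor n-1 = 5:
  S[U,U] = ((3)·(3) + (2)·(2) + (3)·(3) + (-4)·(-4) + (0)·(0) + (-4)·(-4)) / 5 = 54/5 = 10.8
  S[U,V] = ((3)·(-3) + (2)·(3) + (3)·(-3) + (-4)·(2) + (0)·(4) + (-4)·(-3)) / 5 = -8/5 = -1.6
  S[V,V] = ((-3)·(-3) + (3)·(3) + (-3)·(-3) + (2)·(2) + (4)·(4) + (-3)·(-3)) / 5 = 56/5 = 11.2
  S = [[10.8, -1.6],
 [-1.6, 11.2]].

Step 3 — invert S. det(S) = 10.8·11.2 - (-1.6)² = 118.4.
  S^{-1} = (1/det) · [[d, -b], [-b, a]] = [[0.0946, 0.0135],
 [0.0135, 0.0912]].

Step 4 — quadratic form (x̄ - mu_0)^T · S^{-1} · (x̄ - mu_0):
  S^{-1} · (x̄ - mu_0) = (0.4324, 0.4189),
  (x̄ - mu_0)^T · [...] = (4)·(0.4324) + (4)·(0.4189) = 3.4054.

Step 5 — scale by n: T² = 6 · 3.4054 = 20.4324.

T² ≈ 20.4324


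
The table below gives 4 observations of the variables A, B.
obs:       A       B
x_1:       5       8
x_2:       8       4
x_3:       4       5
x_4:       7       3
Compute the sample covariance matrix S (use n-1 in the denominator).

Step 1 — column means:
  mean(A) = (5 + 8 + 4 + 7) / 4 = 24/4 = 6
  mean(B) = (8 + 4 + 5 + 3) / 4 = 20/4 = 5

Step 2 — sample covariance S[i,j] = (1/(n-1)) · Σ_k (x_{k,i} - mean_i) · (x_{k,j} - mean_j), with n-1 = 3.
  S[A,A] = ((-1)·(-1) + (2)·(2) + (-2)·(-2) + (1)·(1)) / 3 = 10/3 = 3.3333
  S[A,B] = ((-1)·(3) + (2)·(-1) + (-2)·(0) + (1)·(-2)) / 3 = -7/3 = -2.3333
  S[B,B] = ((3)·(3) + (-1)·(-1) + (0)·(0) + (-2)·(-2)) / 3 = 14/3 = 4.6667

S is symmetric (S[j,i] = S[i,j]). Assembling:

S = [[3.3333, -2.3333],
 [-2.3333, 4.6667]]


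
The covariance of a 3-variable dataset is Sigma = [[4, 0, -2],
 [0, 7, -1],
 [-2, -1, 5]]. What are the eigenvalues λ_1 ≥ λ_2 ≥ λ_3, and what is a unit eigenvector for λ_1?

Step 1 — characteristic polynomial p(λ) = det(λI - Sigma) = λ³ - tr·λ² + c_1·λ - det, where tr = trace, c_1 = sum of the principal 2×2 minors, det = det(Sigma):
  tr = 4 + 7 + 5 = 16,
  c_1 = (4·7 - (0)²) + (4·5 - (-2)²) + (7·5 - (-1)²) = 28 + 16 + 34 = 78,
  det = 4·(7·5 - (-1)²) - (0)·((0)·5 - (-1)·(-2)) + (-2)·((0)·(-1) - 7·(-2)) = 4·(34) - (0)·(-2) + (-2)·(14) = 108.
  So p(λ) = λ³ - 16λ² + 78λ - 108.
Step 2 — look for an integer root (rational root theorem: any rational root is an integer divisor of 108). Testing λ = 6:
  p(6) = 216 - 576 + 468 - 108 = 0  ✓
  Dividing out (λ - 6): p(λ) = (λ - 6)(λ² - 10λ + 18).
Step 3 — remaining eigenvalues from the quadratic λ² - 10λ + 18 = 0:
  Δ = 10² - 4·18 = 100 - 72 = 28,  λ = (10 ± √28)/2 = (10 ± 5.2915)/2 ≈ 7.6458 or 2.3542.
  Sorted: λ_1 = 7.6458,  λ_2 = 6,  λ_3 = 2.3542  (check: sum = 16 = tr ✓).

Step 4 — unit eigenvector for λ_1 ≈ 7.6458: v spans the null space of (Sigma - λ_1 I), whose rows are
  r_1 = (-3.6458, 0, -2),  r_2 = (0, -0.6458, -1),  r_3 = (-2, -1, -2.6458).
  v is orthogonal to every row, so take v ∝ r_1 × r_2 = ((0)·(-1) - (-2)·(-0.6458), (-2)·(0) - (-3.6458)·(-1), (-3.6458)·(-0.6458) - (0)·(0)) ≈ (-1.2915, -3.6458, 2.3542).
  Rescale (multiply by -1 so the first nonzero entry is positive): u = (1.2915, 3.6458, -2.3542).
  ||u|| = √((1.2915)² + (3.6458)² + (-2.3542)²) = √(20.502) ≈ 4.5279,  v_1 = u/||u|| ≈ (0.2852, 0.8052, -0.5199) (||v_1|| = 1).

λ_1 = 7.6458,  λ_2 = 6,  λ_3 = 2.3542;  v_1 ≈ (0.2852, 0.8052, -0.5199)


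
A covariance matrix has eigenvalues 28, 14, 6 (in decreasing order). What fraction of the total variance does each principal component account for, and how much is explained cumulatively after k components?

Step 1 — total variance = trace(Sigma) = Σ λ_i = 28 + 14 + 6 = 48.

Step 2 — fraction explained by component i = λ_i / Σ λ:
  PC1: 28/48 = 0.5833
  PC2: 14/48 = 0.2917
  PC3: 6/48 = 0.125

Step 3 — cumulative fraction after k components = (λ_1 + ... + λ_k) / Σ λ:
  k = 1: 28/48 = 0.5833
  k = 2: (28 + 14)/48 = 42/48 = 0.875
  k = 3: (28 + 14 + 6)/48 = 48/48 = 1

Summary (fraction, with percent):

explained: PC1 0.5833 (58.33%), PC2 0.2917 (29.17%), PC3 0.125 (12.5%);  cumulative: 0.5833, 0.875, 1


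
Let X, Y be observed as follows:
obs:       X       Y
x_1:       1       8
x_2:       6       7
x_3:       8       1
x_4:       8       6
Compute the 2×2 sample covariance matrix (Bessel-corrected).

Step 1 — column means:
  mean(X) = (1 + 6 + 8 + 8) / 4 = 23/4 = 5.75
  mean(Y) = (8 + 7 + 1 + 6) / 4 = 22/4 = 5.5

Step 2 — sample covariance S[i,j] = (1/(n-1)) · Σ_k (x_{k,i} - mean_i) · (x_{k,j} - mean_j), with n-1 = 3.
  S[X,X] = ((-4.75)·(-4.75) + (0.25)·(0.25) + (2.25)·(2.25) + (2.25)·(2.25)) / 3 = 32.75/3 = 10.9167
  S[X,Y] = ((-4.75)·(2.5) + (0.25)·(1.5) + (2.25)·(-4.5) + (2.25)·(0.5)) / 3 = -20.5/3 = -6.8333
  S[Y,Y] = ((2.5)·(2.5) + (1.5)·(1.5) + (-4.5)·(-4.5) + (0.5)·(0.5)) / 3 = 29/3 = 9.6667

S is symmetric (S[j,i] = S[i,j]). Assembling:

S = [[10.9167, -6.8333],
 [-6.8333, 9.6667]]


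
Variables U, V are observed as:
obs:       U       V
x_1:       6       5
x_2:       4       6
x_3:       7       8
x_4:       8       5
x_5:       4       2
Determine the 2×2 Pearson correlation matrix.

Step 1 — column means:
  mean(U) = (6 + 4 + 7 + 8 + 4) / 5 = 29/5 = 5.8
  mean(V) = (5 + 6 + 8 + 5 + 2) / 5 = 26/5 = 5.2

Step 2 — sample variances and covariances s[i,j] = (1/(n-1)) · Σ_k (x_{k,i} - mean_i) · (x_{k,j} - mean_j), with n-1 = 4:
  s[U,U] = ((0.2)·(0.2) + (-1.8)·(-1.8) + (1.2)·(1.2) + (2.2)·(2.2) + (-1.8)·(-1.8)) / 4 = 12.8/4 = 3.2
  s[U,V] = ((0.2)·(-0.2) + (-1.8)·(0.8) + (1.2)·(2.8) + (2.2)·(-0.2) + (-1.8)·(-3.2)) / 4 = 7.2/4 = 1.8
  s[V,V] = ((-0.2)·(-0.2) + (0.8)·(0.8) + (2.8)·(2.8) + (-0.2)·(-0.2) + (-3.2)·(-3.2)) / 4 = 18.8/4 = 4.7
  Sample standard deviations s_i = √(s[i,i]):
  s(U) = √(3.2) = 1.7889
  s(V) = √(4.7) = 2.1679

Step 3 — r_{ij} = s_{ij} / (s_i · s_j):
  r[U,U] = 1 (diagonal).
  r[U,V] = 1.8 / (1.7889 · 2.1679) = 1.8 / 3.8781 = 0.4641
  r[V,V] = 1 (diagonal).

R is symmetric with unit diagonal. Assembling:

R = [[1, 0.4641],
 [0.4641, 1]]


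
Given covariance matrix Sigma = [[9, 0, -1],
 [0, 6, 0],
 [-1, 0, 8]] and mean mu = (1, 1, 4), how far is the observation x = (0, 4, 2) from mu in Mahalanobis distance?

Step 1 — centre the observation: (x - mu) = (-1, 3, -2).

Step 2 — invert Sigma (cofactor / det for 3×3, or solve directly):
  Sigma^{-1} = [[0.1127, 0, 0.0141],
 [0, 0.1667, 0],
 [0.0141, 0, 0.1268]].

Step 3 — form the quadratic (x - mu)^T · Sigma^{-1} · (x - mu):
  Sigma^{-1} · (x - mu) = (-0.1408, 0.5, -0.2676).
  (x - mu)^T · [Sigma^{-1} · (x - mu)] = (-1)·(-0.1408) + (3)·(0.5) + (-2)·(-0.2676) = 2.1761.

Step 4 — take square root: d = √(2.1761) ≈ 1.4751.

d(x, mu) = √(2.1761) ≈ 1.4751


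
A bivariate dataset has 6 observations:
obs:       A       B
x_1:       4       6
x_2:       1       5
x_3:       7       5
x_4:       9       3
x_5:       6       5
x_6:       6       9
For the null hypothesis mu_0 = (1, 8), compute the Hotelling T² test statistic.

Step 1 — sample mean vector:
  mean(A) = (4 + 1 + 7 + 9 + 6 + 6) / 6 = 33/6 = 5.5
  mean(B) = (6 + 5 + 5 + 3 + 5 + 9) / 6 = 33/6 = 5.5
  x̄ = (5.5, 5.5),  deviation x̄ - mu_0 = (5.5, 5.5) - (1, 8) = (4.5, -2.5).

Step 2 — sample covariance matrix, S[i,j] = (1/(n-1)) · Σ_k (x_{k,i} - mean_i) · (x_{k,j} - mean_j), divisor n-1 = 5:
  S[A,A] = ((-1.5)·(-1.5) + (-4.5)·(-4.5) + (1.5)·(1.5) + (3.5)·(3.5) + (0.5)·(0.5) + (0.5)·(0.5)) / 5 = 37.5/5 = 7.5
  S[A,B] = ((-1.5)·(0.5) + (-4.5)·(-0.5) + (1.5)·(-0.5) + (3.5)·(-2.5) + (0.5)·(-0.5) + (0.5)·(3.5)) / 5 = -6.5/5 = -1.3
  S[B,B] = ((0.5)·(0.5) + (-0.5)·(-0.5) + (-0.5)·(-0.5) + (-2.5)·(-2.5) + (-0.5)·(-0.5) + (3.5)·(3.5)) / 5 = 19.5/5 = 3.9
  S = [[7.5, -1.3],
 [-1.3, 3.9]].

Step 3 — invert S. det(S) = 7.5·3.9 - (-1.3)² = 27.56.
  S^{-1} = (1/det) · [[d, -b], [-b, a]] = [[0.1415, 0.0472],
 [0.0472, 0.2721]].

Step 4 — quadratic form (x̄ - mu_0)^T · S^{-1} · (x̄ - mu_0):
  S^{-1} · (x̄ - mu_0) = (0.5189, -0.4681),
  (x̄ - mu_0)^T · [...] = (4.5)·(0.5189) + (-2.5)·(-0.4681) = 3.5051.

Step 5 — scale by n: T² = 6 · 3.5051 = 21.0305.

T² ≈ 21.0305


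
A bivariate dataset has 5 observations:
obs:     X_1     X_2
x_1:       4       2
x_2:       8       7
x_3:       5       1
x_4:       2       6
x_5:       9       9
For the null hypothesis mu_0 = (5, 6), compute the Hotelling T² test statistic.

Step 1 — sample mean vector:
  mean(X_1) = (4 + 8 + 5 + 2 + 9) / 5 = 28/5 = 5.6
  mean(X_2) = (2 + 7 + 1 + 6 + 9) / 5 = 25/5 = 5
  x̄ = (5.6, 5),  deviation x̄ - mu_0 = (5.6, 5) - (5, 6) = (0.6, -1).

Step 2 — sample covariance matrix, S[i,j] = (1/(n-1)) · Σ_k (x_{k,i} - mean_i) · (x_{k,j} - mean_j), divisor n-1 = 4:
  S[X_1,X_1] = ((-1.6)·(-1.6) + (2.4)·(2.4) + (-0.6)·(-0.6) + (-3.6)·(-3.6) + (3.4)·(3.4)) / 4 = 33.2/4 = 8.3
  S[X_1,X_2] = ((-1.6)·(-3) + (2.4)·(2) + (-0.6)·(-4) + (-3.6)·(1) + (3.4)·(4)) / 4 = 22/4 = 5.5
  S[X_2,X_2] = ((-3)·(-3) + (2)·(2) + (-4)·(-4) + (1)·(1) + (4)·(4)) / 4 = 46/4 = 11.5
  S = [[8.3, 5.5],
 [5.5, 11.5]].

Step 3 — invert S. det(S) = 8.3·11.5 - (5.5)² = 65.2.
  S^{-1} = (1/det) · [[d, -b], [-b, a]] = [[0.1764, -0.0844],
 [-0.0844, 0.1273]].

Step 4 — quadratic form (x̄ - mu_0)^T · S^{-1} · (x̄ - mu_0):
  S^{-1} · (x̄ - mu_0) = (0.1902, -0.1779),
  (x̄ - mu_0)^T · [...] = (0.6)·(0.1902) + (-1)·(-0.1779) = 0.292.

Step 5 — scale by n: T² = 5 · 0.292 = 1.4601.

T² ≈ 1.4601


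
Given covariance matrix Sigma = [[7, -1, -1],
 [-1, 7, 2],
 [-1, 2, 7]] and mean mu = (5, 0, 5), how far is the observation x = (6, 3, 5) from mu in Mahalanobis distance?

Step 1 — centre the observation: (x - mu) = (1, 3, 0).

Step 2 — invert Sigma (cofactor / det for 3×3, or solve directly):
  Sigma^{-1} = [[0.1475, 0.0164, 0.0164],
 [0.0164, 0.1574, -0.0426],
 [0.0164, -0.0426, 0.1574]].

Step 3 — form the quadratic (x - mu)^T · Sigma^{-1} · (x - mu):
  Sigma^{-1} · (x - mu) = (0.1967, 0.4885, -0.1115).
  (x - mu)^T · [Sigma^{-1} · (x - mu)] = (1)·(0.1967) + (3)·(0.4885) + (0)·(-0.1115) = 1.6623.

Step 4 — take square root: d = √(1.6623) ≈ 1.2893.

d(x, mu) = √(1.6623) ≈ 1.2893


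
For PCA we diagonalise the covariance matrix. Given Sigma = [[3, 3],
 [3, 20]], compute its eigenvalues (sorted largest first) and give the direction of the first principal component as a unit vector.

Step 1 — characteristic polynomial of 2×2 Sigma:
  det(Sigma - λI) = λ² - trace · λ + det = 0.
  trace = 3 + 20 = 23, det = 3·20 - (3)² = 51.
Step 2 — discriminant:
  Δ = trace² - 4·det = 529 - 204 = 325.
Step 3 — eigenvalues:
  λ = (trace ± √Δ)/2 = (23 ± 18.0278)/2,
  λ_1 = 20.5139,  λ_2 = 2.4861.

Step 4 — unit eigenvector for λ_1: solve (Sigma - λ_1 I)v = 0. First row:
  (3 - 20.5139)·v_x + (3)·v_y = 0, i.e. (-17.5139)·v_x + (3)·v_y = 0,
  so v ∝ (b, λ_1 - a) = (3, 17.5139) = u.
  ||u|| = √((3)² + (17.5139)²) = √(315.7359) ≈ 17.769,
  v_1 = u/||u|| ≈ (0.1688, 0.9856) (||v_1|| = 1).

λ_1 = 20.5139,  λ_2 = 2.4861;  v_1 ≈ (0.1688, 0.9856)


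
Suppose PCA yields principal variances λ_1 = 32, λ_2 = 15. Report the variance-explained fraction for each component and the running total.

Step 1 — total variance = trace(Sigma) = Σ λ_i = 32 + 15 = 47.

Step 2 — fraction explained by component i = λ_i / Σ λ:
  PC1: 32/47 = 0.6809
  PC2: 15/47 = 0.3191

Step 3 — cumulative fraction after k components = (λ_1 + ... + λ_k) / Σ λ:
  k = 1: 32/47 = 0.6809
  k = 2: (32 + 15)/47 = 47/47 = 1

Summary (fraction, with percent):

explained: PC1 0.6809 (68.09%), PC2 0.3191 (31.91%);  cumulative: 0.6809, 1


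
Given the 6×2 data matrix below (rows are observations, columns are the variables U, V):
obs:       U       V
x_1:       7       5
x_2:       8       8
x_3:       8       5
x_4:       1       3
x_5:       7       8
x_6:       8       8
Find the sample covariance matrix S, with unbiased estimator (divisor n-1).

Step 1 — column means:
  mean(U) = (7 + 8 + 8 + 1 + 7 + 8) / 6 = 39/6 = 6.5
  mean(V) = (5 + 8 + 5 + 3 + 8 + 8) / 6 = 37/6 = 6.1667

Step 2 — sample covariance S[i,j] = (1/(n-1)) · Σ_k (x_{k,i} - mean_i) · (x_{k,j} - mean_j), with n-1 = 5.
  S[U,U] = ((0.5)·(0.5) + (1.5)·(1.5) + (1.5)·(1.5) + (-5.5)·(-5.5) + (0.5)·(0.5) + (1.5)·(1.5)) / 5 = 37.5/5 = 7.5
  S[U,V] = ((0.5)·(-1.1667) + (1.5)·(1.8333) + (1.5)·(-1.1667) + (-5.5)·(-3.1667) + (0.5)·(1.8333) + (1.5)·(1.8333)) / 5 = 21.5/5 = 4.3
  S[V,V] = ((-1.1667)·(-1.1667) + (1.8333)·(1.8333) + (-1.1667)·(-1.1667) + (-3.1667)·(-3.1667) + (1.8333)·(1.8333) + (1.8333)·(1.8333)) / 5 = 22.8333/5 = 4.5667

S is symmetric (S[j,i] = S[i,j]). Assembling:

S = [[7.5, 4.3],
 [4.3, 4.5667]]


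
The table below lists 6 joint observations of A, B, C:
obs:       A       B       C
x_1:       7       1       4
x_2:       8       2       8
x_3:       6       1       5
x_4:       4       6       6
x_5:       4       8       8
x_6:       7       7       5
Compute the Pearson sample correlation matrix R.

Step 1 — column means:
  mean(A) = (7 + 8 + 6 + 4 + 4 + 7) / 6 = 36/6 = 6
  mean(B) = (1 + 2 + 1 + 6 + 8 + 7) / 6 = 25/6 = 4.1667
  mean(C) = (4 + 8 + 5 + 6 + 8 + 5) / 6 = 36/6 = 6

Step 2 — sample variances and covariances s[i,j] = (1/(n-1)) · Σ_k (x_{k,i} - mean_i) · (x_{k,j} - mean_j), with n-1 = 5:
  s[A,A] = ((1)·(1) + (2)·(2) + (0)·(0) + (-2)·(-2) + (-2)·(-2) + (1)·(1)) / 5 = 14/5 = 2.8
  s[A,B] = ((1)·(-3.1667) + (2)·(-2.1667) + (0)·(-3.1667) + (-2)·(1.8333) + (-2)·(3.8333) + (1)·(2.8333)) / 5 = -16/5 = -3.2
  s[A,C] = ((1)·(-2) + (2)·(2) + (0)·(-1) + (-2)·(0) + (-2)·(2) + (1)·(-1)) / 5 = -3/5 = -0.6
  s[B,B] = ((-3.1667)·(-3.1667) + (-2.1667)·(-2.1667) + (-3.1667)·(-3.1667) + (1.8333)·(1.8333) + (3.8333)·(3.8333) + (2.8333)·(2.8333)) / 5 = 50.8333/5 = 10.1667
  s[B,C] = ((-3.1667)·(-2) + (-2.1667)·(2) + (-3.1667)·(-1) + (1.8333)·(0) + (3.8333)·(2) + (2.8333)·(-1)) / 5 = 10/5 = 2
  s[C,C] = ((-2)·(-2) + (2)·(2) + (-1)·(-1) + (0)·(0) + (2)·(2) + (-1)·(-1)) / 5 = 14/5 = 2.8
  Sample standard deviations s_i = √(s[i,i]):
  s(A) = √(2.8) = 1.6733
  s(B) = √(10.1667) = 3.1885
  s(C) = √(2.8) = 1.6733

Step 3 — r_{ij} = s_{ij} / (s_i · s_j):
  r[A,A] = 1 (diagonal).
  r[A,B] = -3.2 / (1.6733 · 3.1885) = -3.2 / 5.3354 = -0.5998
  r[A,C] = -0.6 / (1.6733 · 1.6733) = -0.6 / 2.8 = -0.2143
  r[B,B] = 1 (diagonal).
  r[B,C] = 2 / (3.1885 · 1.6733) = 2 / 5.3354 = 0.3749
  r[C,C] = 1 (diagonal).

R is symmetric with unit diagonal. Assembling:

R = [[1, -0.5998, -0.2143],
 [-0.5998, 1, 0.3749],
 [-0.2143, 0.3749, 1]]


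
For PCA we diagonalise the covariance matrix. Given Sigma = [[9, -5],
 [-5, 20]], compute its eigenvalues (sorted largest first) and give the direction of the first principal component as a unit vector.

Step 1 — characteristic polynomial of 2×2 Sigma:
  det(Sigma - λI) = λ² - trace · λ + det = 0.
  trace = 9 + 20 = 29, det = 9·20 - (-5)² = 155.
Step 2 — discriminant:
  Δ = trace² - 4·det = 841 - 620 = 221.
Step 3 — eigenvalues:
  λ = (trace ± √Δ)/2 = (29 ± 14.8661)/2,
  λ_1 = 21.933,  λ_2 = 7.067.

Step 4 — unit eigenvector for λ_1: solve (Sigma - λ_1 I)v = 0. First row:
  (9 - 21.933)·v_x + (-5)·v_y = 0, i.e. (-12.933)·v_x + (-5)·v_y = 0,
  so v ∝ (b, λ_1 - a) = (-5, 12.933); multiply by -1 so the first entry is positive: u = (5, -12.933).
  ||u|| = √((5)² + (-12.933)²) = √(192.2634) ≈ 13.8659,
  v_1 = u/||u|| ≈ (0.3606, -0.9327) (||v_1|| = 1).

λ_1 = 21.933,  λ_2 = 7.067;  v_1 ≈ (0.3606, -0.9327)


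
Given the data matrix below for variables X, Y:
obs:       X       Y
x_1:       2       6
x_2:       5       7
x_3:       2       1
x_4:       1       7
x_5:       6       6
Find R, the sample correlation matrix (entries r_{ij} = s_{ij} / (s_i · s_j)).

Step 1 — column means:
  mean(X) = (2 + 5 + 2 + 1 + 6) / 5 = 16/5 = 3.2
  mean(Y) = (6 + 7 + 1 + 7 + 6) / 5 = 27/5 = 5.4

Step 2 — sample variances and covariances s[i,j] = (1/(n-1)) · Σ_k (x_{k,i} - mean_i) · (x_{k,j} - mean_j), with n-1 = 4:
  s[X,X] = ((-1.2)·(-1.2) + (1.8)·(1.8) + (-1.2)·(-1.2) + (-2.2)·(-2.2) + (2.8)·(2.8)) / 4 = 18.8/4 = 4.7
  s[X,Y] = ((-1.2)·(0.6) + (1.8)·(1.6) + (-1.2)·(-4.4) + (-2.2)·(1.6) + (2.8)·(0.6)) / 4 = 5.6/4 = 1.4
  s[Y,Y] = ((0.6)·(0.6) + (1.6)·(1.6) + (-4.4)·(-4.4) + (1.6)·(1.6) + (0.6)·(0.6)) / 4 = 25.2/4 = 6.3
  Sample standard deviations s_i = √(s[i,i]):
  s(X) = √(4.7) = 2.1679
  s(Y) = √(6.3) = 2.51

Step 3 — r_{ij} = s_{ij} / (s_i · s_j):
  r[X,X] = 1 (diagonal).
  r[X,Y] = 1.4 / (2.1679 · 2.51) = 1.4 / 5.4415 = 0.2573
  r[Y,Y] = 1 (diagonal).

R is symmetric with unit diagonal. Assembling:

R = [[1, 0.2573],
 [0.2573, 1]]


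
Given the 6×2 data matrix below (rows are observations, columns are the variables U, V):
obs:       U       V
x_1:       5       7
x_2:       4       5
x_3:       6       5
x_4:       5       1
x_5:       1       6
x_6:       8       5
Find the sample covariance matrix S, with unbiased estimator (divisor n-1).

Step 1 — column means:
  mean(U) = (5 + 4 + 6 + 5 + 1 + 8) / 6 = 29/6 = 4.8333
  mean(V) = (7 + 5 + 5 + 1 + 6 + 5) / 6 = 29/6 = 4.8333

Step 2 — sample covariance S[i,j] = (1/(n-1)) · Σ_k (x_{k,i} - mean_i) · (x_{k,j} - mean_j), with n-1 = 5.
  S[U,U] = ((0.1667)·(0.1667) + (-0.8333)·(-0.8333) + (1.1667)·(1.1667) + (0.1667)·(0.1667) + (-3.8333)·(-3.8333) + (3.1667)·(3.1667)) / 5 = 26.8333/5 = 5.3667
  S[U,V] = ((0.1667)·(2.1667) + (-0.8333)·(0.1667) + (1.1667)·(0.1667) + (0.1667)·(-3.8333) + (-3.8333)·(1.1667) + (3.1667)·(0.1667)) / 5 = -4.1667/5 = -0.8333
  S[V,V] = ((2.1667)·(2.1667) + (0.1667)·(0.1667) + (0.1667)·(0.1667) + (-3.8333)·(-3.8333) + (1.1667)·(1.1667) + (0.1667)·(0.1667)) / 5 = 20.8333/5 = 4.1667

S is symmetric (S[j,i] = S[i,j]). Assembling:

S = [[5.3667, -0.8333],
 [-0.8333, 4.1667]]


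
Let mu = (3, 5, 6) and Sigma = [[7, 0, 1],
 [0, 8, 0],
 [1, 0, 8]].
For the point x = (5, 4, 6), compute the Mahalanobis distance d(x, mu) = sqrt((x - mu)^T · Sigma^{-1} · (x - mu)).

Step 1 — centre the observation: (x - mu) = (2, -1, 0).

Step 2 — invert Sigma (cofactor / det for 3×3, or solve directly):
  Sigma^{-1} = [[0.1455, 0, -0.0182],
 [0, 0.125, 0],
 [-0.0182, 0, 0.1273]].

Step 3 — form the quadratic (x - mu)^T · Sigma^{-1} · (x - mu):
  Sigma^{-1} · (x - mu) = (0.2909, -0.125, -0.0364).
  (x - mu)^T · [Sigma^{-1} · (x - mu)] = (2)·(0.2909) + (-1)·(-0.125) + (0)·(-0.0364) = 0.7068.

Step 4 — take square root: d = √(0.7068) ≈ 0.8407.

d(x, mu) = √(0.7068) ≈ 0.8407


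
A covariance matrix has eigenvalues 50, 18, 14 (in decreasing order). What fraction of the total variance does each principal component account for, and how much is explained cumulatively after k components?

Step 1 — total variance = trace(Sigma) = Σ λ_i = 50 + 18 + 14 = 82.

Step 2 — fraction explained by component i = λ_i / Σ λ:
  PC1: 50/82 = 0.6098
  PC2: 18/82 = 0.2195
  PC3: 14/82 = 0.1707

Step 3 — cumulative fraction after k components = (λ_1 + ... + λ_k) / Σ λ:
  k = 1: 50/82 = 0.6098
  k = 2: (50 + 18)/82 = 68/82 = 0.8293
  k = 3: (50 + 18 + 14)/82 = 82/82 = 1

Summary (fraction, with percent):

explained: PC1 0.6098 (60.98%), PC2 0.2195 (21.95%), PC3 0.1707 (17.07%);  cumulative: 0.6098, 0.8293, 1


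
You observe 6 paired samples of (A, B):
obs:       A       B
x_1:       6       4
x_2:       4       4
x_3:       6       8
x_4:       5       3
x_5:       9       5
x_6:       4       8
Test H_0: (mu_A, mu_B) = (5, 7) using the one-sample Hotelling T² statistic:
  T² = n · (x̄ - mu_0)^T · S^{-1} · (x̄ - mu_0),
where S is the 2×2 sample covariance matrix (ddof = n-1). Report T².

Step 1 — sample mean vector:
  mean(A) = (6 + 4 + 6 + 5 + 9 + 4) / 6 = 34/6 = 5.6667
  mean(B) = (4 + 4 + 8 + 3 + 5 + 8) / 6 = 32/6 = 5.3333
  x̄ = (5.6667, 5.3333),  deviation x̄ - mu_0 = (5.6667, 5.3333) - (5, 7) = (0.6667, -1.6667).

Step 2 — sample covariance matrix, S[i,j] = (1/(n-1)) · Σ_k (x_{k,i} - mean_i) · (x_{k,j} - mean_j), divisor n-1 = 5:
  S[A,A] = ((0.3333)·(0.3333) + (-1.6667)·(-1.6667) + (0.3333)·(0.3333) + (-0.6667)·(-0.6667) + (3.3333)·(3.3333) + (-1.6667)·(-1.6667)) / 5 = 17.3333/5 = 3.4667
  S[A,B] = ((0.3333)·(-1.3333) + (-1.6667)·(-1.3333) + (0.3333)·(2.6667) + (-0.6667)·(-2.3333) + (3.3333)·(-0.3333) + (-1.6667)·(2.6667)) / 5 = -1.3333/5 = -0.2667
  S[B,B] = ((-1.3333)·(-1.3333) + (-1.3333)·(-1.3333) + (2.6667)·(2.6667) + (-2.3333)·(-2.3333) + (-0.3333)·(-0.3333) + (2.6667)·(2.6667)) / 5 = 23.3333/5 = 4.6667
  S = [[3.4667, -0.2667],
 [-0.2667, 4.6667]].

Step 3 — invert S. det(S) = 3.4667·4.6667 - (-0.2667)² = 16.1067.
  S^{-1} = (1/det) · [[d, -b], [-b, a]] = [[0.2897, 0.0166],
 [0.0166, 0.2152]].

Step 4 — quadratic form (x̄ - mu_0)^T · S^{-1} · (x̄ - mu_0):
  S^{-1} · (x̄ - mu_0) = (0.1656, -0.3477),
  (x̄ - mu_0)^T · [...] = (0.6667)·(0.1656) + (-1.6667)·(-0.3477) = 0.6898.

Step 5 — scale by n: T² = 6 · 0.6898 = 4.1391.

T² ≈ 4.1391


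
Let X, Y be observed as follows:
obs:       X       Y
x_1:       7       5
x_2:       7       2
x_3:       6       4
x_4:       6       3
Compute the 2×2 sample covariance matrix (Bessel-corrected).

Step 1 — column means:
  mean(X) = (7 + 7 + 6 + 6) / 4 = 26/4 = 6.5
  mean(Y) = (5 + 2 + 4 + 3) / 4 = 14/4 = 3.5

Step 2 — sample covariance S[i,j] = (1/(n-1)) · Σ_k (x_{k,i} - mean_i) · (x_{k,j} - mean_j), with n-1 = 3.
  S[X,X] = ((0.5)·(0.5) + (0.5)·(0.5) + (-0.5)·(-0.5) + (-0.5)·(-0.5)) / 3 = 1/3 = 0.3333
  S[X,Y] = ((0.5)·(1.5) + (0.5)·(-1.5) + (-0.5)·(0.5) + (-0.5)·(-0.5)) / 3 = 0/3 = 0
  S[Y,Y] = ((1.5)·(1.5) + (-1.5)·(-1.5) + (0.5)·(0.5) + (-0.5)·(-0.5)) / 3 = 5/3 = 1.6667

S is symmetric (S[j,i] = S[i,j]). Assembling:

S = [[0.3333, 0],
 [0, 1.6667]]


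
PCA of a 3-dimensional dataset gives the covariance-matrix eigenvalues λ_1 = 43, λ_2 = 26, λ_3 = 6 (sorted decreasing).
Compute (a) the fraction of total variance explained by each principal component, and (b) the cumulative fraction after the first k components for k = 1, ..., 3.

Step 1 — total variance = trace(Sigma) = Σ λ_i = 43 + 26 + 6 = 75.

Step 2 — fraction explained by component i = λ_i / Σ λ:
  PC1: 43/75 = 0.5733
  PC2: 26/75 = 0.3467
  PC3: 6/75 = 0.08

Step 3 — cumulative fraction after k components = (λ_1 + ... + λ_k) / Σ λ:
  k = 1: 43/75 = 0.5733
  k = 2: (43 + 26)/75 = 69/75 = 0.92
  k = 3: (43 + 26 + 6)/75 = 75/75 = 1

Summary (fraction, with percent):

explained: PC1 0.5733 (57.33%), PC2 0.3467 (34.67%), PC3 0.08 (8%);  cumulative: 0.5733, 0.92, 1


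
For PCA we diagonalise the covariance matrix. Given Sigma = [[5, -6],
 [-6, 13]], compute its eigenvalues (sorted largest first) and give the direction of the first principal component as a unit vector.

Step 1 — characteristic polynomial of 2×2 Sigma:
  det(Sigma - λI) = λ² - trace · λ + det = 0.
  trace = 5 + 13 = 18, det = 5·13 - (-6)² = 29.
Step 2 — discriminant:
  Δ = trace² - 4·det = 324 - 116 = 208.
Step 3 — eigenvalues:
  λ = (trace ± √Δ)/2 = (18 ± 14.4222)/2,
  λ_1 = 16.2111,  λ_2 = 1.7889.

Step 4 — unit eigenvector for λ_1: solve (Sigma - λ_1 I)v = 0. First row:
  (5 - 16.2111)·v_x + (-6)·v_y = 0, i.e. (-11.2111)·v_x + (-6)·v_y = 0,
  so v ∝ (b, λ_1 - a) = (-6, 11.2111); multiply by -1 so the first entry is positive: u = (6, -11.2111).
  ||u|| = √((6)² + (-11.2111)²) = √(161.6888) ≈ 12.7157,
  v_1 = u/||u|| ≈ (0.4719, -0.8817) (||v_1|| = 1).

λ_1 = 16.2111,  λ_2 = 1.7889;  v_1 ≈ (0.4719, -0.8817)


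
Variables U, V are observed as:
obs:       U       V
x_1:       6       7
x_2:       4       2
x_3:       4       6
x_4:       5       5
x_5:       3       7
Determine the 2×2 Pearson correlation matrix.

Step 1 — column means:
  mean(U) = (6 + 4 + 4 + 5 + 3) / 5 = 22/5 = 4.4
  mean(V) = (7 + 2 + 6 + 5 + 7) / 5 = 27/5 = 5.4

Step 2 — sample variances and covariances s[i,j] = (1/(n-1)) · Σ_k (x_{k,i} - mean_i) · (x_{k,j} - mean_j), with n-1 = 4:
  s[U,U] = ((1.6)·(1.6) + (-0.4)·(-0.4) + (-0.4)·(-0.4) + (0.6)·(0.6) + (-1.4)·(-1.4)) / 4 = 5.2/4 = 1.3
  s[U,V] = ((1.6)·(1.6) + (-0.4)·(-3.4) + (-0.4)·(0.6) + (0.6)·(-0.4) + (-1.4)·(1.6)) / 4 = 1.2/4 = 0.3
  s[V,V] = ((1.6)·(1.6) + (-3.4)·(-3.4) + (0.6)·(0.6) + (-0.4)·(-0.4) + (1.6)·(1.6)) / 4 = 17.2/4 = 4.3
  Sample standard deviations s_i = √(s[i,i]):
  s(U) = √(1.3) = 1.1402
  s(V) = √(4.3) = 2.0736

Step 3 — r_{ij} = s_{ij} / (s_i · s_j):
  r[U,U] = 1 (diagonal).
  r[U,V] = 0.3 / (1.1402 · 2.0736) = 0.3 / 2.3643 = 0.1269
  r[V,V] = 1 (diagonal).

R is symmetric with unit diagonal. Assembling:

R = [[1, 0.1269],
 [0.1269, 1]]


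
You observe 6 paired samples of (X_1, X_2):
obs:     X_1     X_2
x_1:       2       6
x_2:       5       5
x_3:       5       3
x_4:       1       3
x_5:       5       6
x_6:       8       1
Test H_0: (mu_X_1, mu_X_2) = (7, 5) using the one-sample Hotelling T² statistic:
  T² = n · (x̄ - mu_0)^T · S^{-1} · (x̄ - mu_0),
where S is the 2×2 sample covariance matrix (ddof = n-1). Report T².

Step 1 — sample mean vector:
  mean(X_1) = (2 + 5 + 5 + 1 + 5 + 8) / 6 = 26/6 = 4.3333
  mean(X_2) = (6 + 5 + 3 + 3 + 6 + 1) / 6 = 24/6 = 4
  x̄ = (4.3333, 4),  deviation x̄ - mu_0 = (4.3333, 4) - (7, 5) = (-2.6667, -1).

Step 2 — sample covariance matrix, S[i,j] = (1/(n-1)) · Σ_k (x_{k,i} - mean_i) · (x_{k,j} - mean_j), divisor n-1 = 5:
  S[X_1,X_1] = ((-2.3333)·(-2.3333) + (0.6667)·(0.6667) + (0.6667)·(0.6667) + (-3.3333)·(-3.3333) + (0.6667)·(0.6667) + (3.6667)·(3.6667)) / 5 = 31.3333/5 = 6.2667
  S[X_1,X_2] = ((-2.3333)·(2) + (0.6667)·(1) + (0.6667)·(-1) + (-3.3333)·(-1) + (0.6667)·(2) + (3.6667)·(-3)) / 5 = -11/5 = -2.2
  S[X_2,X_2] = ((2)·(2) + (1)·(1) + (-1)·(-1) + (-1)·(-1) + (2)·(2) + (-3)·(-3)) / 5 = 20/5 = 4
  S = [[6.2667, -2.2],
 [-2.2, 4]].

Step 3 — invert S. det(S) = 6.2667·4 - (-2.2)² = 20.2267.
  S^{-1} = (1/det) · [[d, -b], [-b, a]] = [[0.1978, 0.1088],
 [0.1088, 0.3098]].

Step 4 — quadratic form (x̄ - mu_0)^T · S^{-1} · (x̄ - mu_0):
  S^{-1} · (x̄ - mu_0) = (-0.6361, -0.5999),
  (x̄ - mu_0)^T · [...] = (-2.6667)·(-0.6361) + (-1)·(-0.5999) = 2.2962.

Step 5 — scale by n: T² = 6 · 2.2962 = 13.7772.

T² ≈ 13.7772


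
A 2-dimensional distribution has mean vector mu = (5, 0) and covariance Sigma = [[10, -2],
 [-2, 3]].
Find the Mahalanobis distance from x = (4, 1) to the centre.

Step 1 — centre the observation: (x - mu) = (-1, 1).

Step 2 — invert Sigma. det(Sigma) = 10·3 - (-2)² = 26.
  Sigma^{-1} = (1/det) · [[d, -b], [-b, a]] = [[0.1154, 0.0769],
 [0.0769, 0.3846]].

Step 3 — form the quadratic (x - mu)^T · Sigma^{-1} · (x - mu):
  Sigma^{-1} · (x - mu) = (-0.0385, 0.3077).
  (x - mu)^T · [Sigma^{-1} · (x - mu)] = (-1)·(-0.0385) + (1)·(0.3077) = 0.3462.

Step 4 — take square root: d = √(0.3462) ≈ 0.5883.

d(x, mu) = √(0.3462) ≈ 0.5883


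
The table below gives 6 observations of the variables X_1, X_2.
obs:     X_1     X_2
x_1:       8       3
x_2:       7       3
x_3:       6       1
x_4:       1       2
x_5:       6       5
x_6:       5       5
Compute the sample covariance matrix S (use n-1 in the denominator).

Step 1 — column means:
  mean(X_1) = (8 + 7 + 6 + 1 + 6 + 5) / 6 = 33/6 = 5.5
  mean(X_2) = (3 + 3 + 1 + 2 + 5 + 5) / 6 = 19/6 = 3.1667

Step 2 — sample covariance S[i,j] = (1/(n-1)) · Σ_k (x_{k,i} - mean_i) · (x_{k,j} - mean_j), with n-1 = 5.
  S[X_1,X_1] = ((2.5)·(2.5) + (1.5)·(1.5) + (0.5)·(0.5) + (-4.5)·(-4.5) + (0.5)·(0.5) + (-0.5)·(-0.5)) / 5 = 29.5/5 = 5.9
  S[X_1,X_2] = ((2.5)·(-0.1667) + (1.5)·(-0.1667) + (0.5)·(-2.1667) + (-4.5)·(-1.1667) + (0.5)·(1.8333) + (-0.5)·(1.8333)) / 5 = 3.5/5 = 0.7
  S[X_2,X_2] = ((-0.1667)·(-0.1667) + (-0.1667)·(-0.1667) + (-2.1667)·(-2.1667) + (-1.1667)·(-1.1667) + (1.8333)·(1.8333) + (1.8333)·(1.8333)) / 5 = 12.8333/5 = 2.5667

S is symmetric (S[j,i] = S[i,j]). Assembling:

S = [[5.9, 0.7],
 [0.7, 2.5667]]


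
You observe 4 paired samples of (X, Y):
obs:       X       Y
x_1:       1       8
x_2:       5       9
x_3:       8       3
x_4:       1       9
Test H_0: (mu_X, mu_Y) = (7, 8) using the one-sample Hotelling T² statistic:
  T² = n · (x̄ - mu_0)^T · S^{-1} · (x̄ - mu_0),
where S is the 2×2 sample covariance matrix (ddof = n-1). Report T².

Step 1 — sample mean vector:
  mean(X) = (1 + 5 + 8 + 1) / 4 = 15/4 = 3.75
  mean(Y) = (8 + 9 + 3 + 9) / 4 = 29/4 = 7.25
  x̄ = (3.75, 7.25),  deviation x̄ - mu_0 = (3.75, 7.25) - (7, 8) = (-3.25, -0.75).

Step 2 — sample covariance matrix, S[i,j] = (1/(n-1)) · Σ_k (x_{k,i} - mean_i) · (x_{k,j} - mean_j), divisor n-1 = 3:
  S[X,X] = ((-2.75)·(-2.75) + (1.25)·(1.25) + (4.25)·(4.25) + (-2.75)·(-2.75)) / 3 = 34.75/3 = 11.5833
  S[X,Y] = ((-2.75)·(0.75) + (1.25)·(1.75) + (4.25)·(-4.25) + (-2.75)·(1.75)) / 3 = -22.75/3 = -7.5833
  S[Y,Y] = ((0.75)·(0.75) + (1.75)·(1.75) + (-4.25)·(-4.25) + (1.75)·(1.75)) / 3 = 24.75/3 = 8.25
  S = [[11.5833, -7.5833],
 [-7.5833, 8.25]].

Step 3 — invert S. det(S) = 11.5833·8.25 - (-7.5833)² = 38.0556.
  S^{-1} = (1/det) · [[d, -b], [-b, a]] = [[0.2168, 0.1993],
 [0.1993, 0.3044]].

Step 4 — quadratic form (x̄ - mu_0)^T · S^{-1} · (x̄ - mu_0):
  S^{-1} · (x̄ - mu_0) = (-0.854, -0.8759),
  (x̄ - mu_0)^T · [...] = (-3.25)·(-0.854) + (-0.75)·(-0.8759) = 3.4325.

Step 5 — scale by n: T² = 4 · 3.4325 = 13.7299.

T² ≈ 13.7299


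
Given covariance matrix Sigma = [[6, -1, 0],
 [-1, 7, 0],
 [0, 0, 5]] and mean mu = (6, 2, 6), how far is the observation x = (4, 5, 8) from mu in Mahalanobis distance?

Step 1 — centre the observation: (x - mu) = (-2, 3, 2).

Step 2 — invert Sigma (cofactor / det for 3×3, or solve directly):
  Sigma^{-1} = [[0.1707, 0.0244, 0],
 [0.0244, 0.1463, 0],
 [0, 0, 0.2]].

Step 3 — form the quadratic (x - mu)^T · Sigma^{-1} · (x - mu):
  Sigma^{-1} · (x - mu) = (-0.2683, 0.3902, 0.4).
  (x - mu)^T · [Sigma^{-1} · (x - mu)] = (-2)·(-0.2683) + (3)·(0.3902) + (2)·(0.4) = 2.5073.

Step 4 — take square root: d = √(2.5073) ≈ 1.5835.

d(x, mu) = √(2.5073) ≈ 1.5835


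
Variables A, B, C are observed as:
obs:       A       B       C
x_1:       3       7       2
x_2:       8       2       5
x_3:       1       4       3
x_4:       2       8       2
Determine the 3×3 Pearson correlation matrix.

Step 1 — column means:
  mean(A) = (3 + 8 + 1 + 2) / 4 = 14/4 = 3.5
  mean(B) = (7 + 2 + 4 + 8) / 4 = 21/4 = 5.25
  mean(C) = (2 + 5 + 3 + 2) / 4 = 12/4 = 3

Step 2 — sample variances and covariances s[i,j] = (1/(n-1)) · Σ_k (x_{k,i} - mean_i) · (x_{k,j} - mean_j), with n-1 = 3:
  s[A,A] = ((-0.5)·(-0.5) + (4.5)·(4.5) + (-2.5)·(-2.5) + (-1.5)·(-1.5)) / 3 = 29/3 = 9.6667
  s[A,B] = ((-0.5)·(1.75) + (4.5)·(-3.25) + (-2.5)·(-1.25) + (-1.5)·(2.75)) / 3 = -16.5/3 = -5.5
  s[A,C] = ((-0.5)·(-1) + (4.5)·(2) + (-2.5)·(0) + (-1.5)·(-1)) / 3 = 11/3 = 3.6667
  s[B,B] = ((1.75)·(1.75) + (-3.25)·(-3.25) + (-1.25)·(-1.25) + (2.75)·(2.75)) / 3 = 22.75/3 = 7.5833
  s[B,C] = ((1.75)·(-1) + (-3.25)·(2) + (-1.25)·(0) + (2.75)·(-1)) / 3 = -11/3 = -3.6667
  s[C,C] = ((-1)·(-1) + (2)·(2) + (0)·(0) + (-1)·(-1)) / 3 = 6/3 = 2
  Sample standard deviations s_i = √(s[i,i]):
  s(A) = √(9.6667) = 3.1091
  s(B) = √(7.5833) = 2.7538
  s(C) = √(2) = 1.4142

Step 3 — r_{ij} = s_{ij} / (s_i · s_j):
  r[A,A] = 1 (diagonal).
  r[A,B] = -5.5 / (3.1091 · 2.7538) = -5.5 / 8.5619 = -0.6424
  r[A,C] = 3.6667 / (3.1091 · 1.4142) = 3.6667 / 4.397 = 0.8339
  r[B,B] = 1 (diagonal).
  r[B,C] = -3.6667 / (2.7538 · 1.4142) = -3.6667 / 3.8944 = -0.9415
  r[C,C] = 1 (diagonal).

R is symmetric with unit diagonal. Assembling:

R = [[1, -0.6424, 0.8339],
 [-0.6424, 1, -0.9415],
 [0.8339, -0.9415, 1]]


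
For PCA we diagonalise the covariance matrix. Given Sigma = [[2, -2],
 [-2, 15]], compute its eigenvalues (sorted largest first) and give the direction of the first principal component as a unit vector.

Step 1 — characteristic polynomial of 2×2 Sigma:
  det(Sigma - λI) = λ² - trace · λ + det = 0.
  trace = 2 + 15 = 17, det = 2·15 - (-2)² = 26.
Step 2 — discriminant:
  Δ = trace² - 4·det = 289 - 104 = 185.
Step 3 — eigenvalues:
  λ = (trace ± √Δ)/2 = (17 ± 13.6015)/2,
  λ_1 = 15.3007,  λ_2 = 1.6993.

Step 4 — unit eigenvector for λ_1: solve (Sigma - λ_1 I)v = 0. First row:
  (2 - 15.3007)·v_x + (-2)·v_y = 0, i.e. (-13.3007)·v_x + (-2)·v_y = 0,
  so v ∝ (b, λ_1 - a) = (-2, 13.3007); multiply by -1 so the first entry is positive: u = (2, -13.3007).
  ||u|| = √((2)² + (-13.3007)²) = √(180.9096) ≈ 13.4503,
  v_1 = u/||u|| ≈ (0.1487, -0.9889) (||v_1|| = 1).

λ_1 = 15.3007,  λ_2 = 1.6993;  v_1 ≈ (0.1487, -0.9889)


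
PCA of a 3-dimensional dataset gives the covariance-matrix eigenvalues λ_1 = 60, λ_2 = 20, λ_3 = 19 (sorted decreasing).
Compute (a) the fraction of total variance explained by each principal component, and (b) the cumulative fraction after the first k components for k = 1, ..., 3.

Step 1 — total variance = trace(Sigma) = Σ λ_i = 60 + 20 + 19 = 99.

Step 2 — fraction explained by component i = λ_i / Σ λ:
  PC1: 60/99 = 0.6061
  PC2: 20/99 = 0.202
  PC3: 19/99 = 0.1919

Step 3 — cumulative fraction after k components = (λ_1 + ... + λ_k) / Σ λ:
  k = 1: 60/99 = 0.6061
  k = 2: (60 + 20)/99 = 80/99 = 0.8081
  k = 3: (60 + 20 + 19)/99 = 99/99 = 1

Summary (fraction, with percent):

explained: PC1 0.6061 (60.61%), PC2 0.202 (20.2%), PC3 0.1919 (19.19%);  cumulative: 0.6061, 0.8081, 1


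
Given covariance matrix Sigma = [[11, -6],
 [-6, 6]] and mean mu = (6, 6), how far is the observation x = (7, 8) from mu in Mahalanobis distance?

Step 1 — centre the observation: (x - mu) = (1, 2).

Step 2 — invert Sigma. det(Sigma) = 11·6 - (-6)² = 30.
  Sigma^{-1} = (1/det) · [[d, -b], [-b, a]] = [[0.2, 0.2],
 [0.2, 0.3667]].

Step 3 — form the quadratic (x - mu)^T · Sigma^{-1} · (x - mu):
  Sigma^{-1} · (x - mu) = (0.6, 0.9333).
  (x - mu)^T · [Sigma^{-1} · (x - mu)] = (1)·(0.6) + (2)·(0.9333) = 2.4667.

Step 4 — take square root: d = √(2.4667) ≈ 1.5706.

d(x, mu) = √(2.4667) ≈ 1.5706


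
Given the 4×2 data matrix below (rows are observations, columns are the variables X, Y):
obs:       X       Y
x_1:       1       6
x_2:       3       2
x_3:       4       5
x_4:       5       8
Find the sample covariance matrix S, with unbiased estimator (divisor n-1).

Step 1 — column means:
  mean(X) = (1 + 3 + 4 + 5) / 4 = 13/4 = 3.25
  mean(Y) = (6 + 2 + 5 + 8) / 4 = 21/4 = 5.25

Step 2 — sample covariance S[i,j] = (1/(n-1)) · Σ_k (x_{k,i} - mean_i) · (x_{k,j} - mean_j), with n-1 = 3.
  S[X,X] = ((-2.25)·(-2.25) + (-0.25)·(-0.25) + (0.75)·(0.75) + (1.75)·(1.75)) / 3 = 8.75/3 = 2.9167
  S[X,Y] = ((-2.25)·(0.75) + (-0.25)·(-3.25) + (0.75)·(-0.25) + (1.75)·(2.75)) / 3 = 3.75/3 = 1.25
  S[Y,Y] = ((0.75)·(0.75) + (-3.25)·(-3.25) + (-0.25)·(-0.25) + (2.75)·(2.75)) / 3 = 18.75/3 = 6.25

S is symmetric (S[j,i] = S[i,j]). Assembling:

S = [[2.9167, 1.25],
 [1.25, 6.25]]


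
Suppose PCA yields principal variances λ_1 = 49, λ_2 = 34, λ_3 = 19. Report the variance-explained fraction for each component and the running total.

Step 1 — total variance = trace(Sigma) = Σ λ_i = 49 + 34 + 19 = 102.

Step 2 — fraction explained by component i = λ_i / Σ λ:
  PC1: 49/102 = 0.4804
  PC2: 34/102 = 0.3333
  PC3: 19/102 = 0.1863

Step 3 — cumulative fraction after k components = (λ_1 + ... + λ_k) / Σ λ:
  k = 1: 49/102 = 0.4804
  k = 2: (49 + 34)/102 = 83/102 = 0.8137
  k = 3: (49 + 34 + 19)/102 = 102/102 = 1

Summary (fraction, with percent):

explained: PC1 0.4804 (48.04%), PC2 0.3333 (33.33%), PC3 0.1863 (18.63%);  cumulative: 0.4804, 0.8137, 1


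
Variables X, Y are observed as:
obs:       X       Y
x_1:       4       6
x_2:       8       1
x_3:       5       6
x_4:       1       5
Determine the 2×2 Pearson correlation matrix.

Step 1 — column means:
  mean(X) = (4 + 8 + 5 + 1) / 4 = 18/4 = 4.5
  mean(Y) = (6 + 1 + 6 + 5) / 4 = 18/4 = 4.5

Step 2 — sample variances and covariances s[i,j] = (1/(n-1)) · Σ_k (x_{k,i} - mean_i) · (x_{k,j} - mean_j), with n-1 = 3:
  s[X,X] = ((-0.5)·(-0.5) + (3.5)·(3.5) + (0.5)·(0.5) + (-3.5)·(-3.5)) / 3 = 25/3 = 8.3333
  s[X,Y] = ((-0.5)·(1.5) + (3.5)·(-3.5) + (0.5)·(1.5) + (-3.5)·(0.5)) / 3 = -14/3 = -4.6667
  s[Y,Y] = ((1.5)·(1.5) + (-3.5)·(-3.5) + (1.5)·(1.5) + (0.5)·(0.5)) / 3 = 17/3 = 5.6667
  Sample standard deviations s_i = √(s[i,i]):
  s(X) = √(8.3333) = 2.8868
  s(Y) = √(5.6667) = 2.3805

Step 3 — r_{ij} = s_{ij} / (s_i · s_j):
  r[X,X] = 1 (diagonal).
  r[X,Y] = -4.6667 / (2.8868 · 2.3805) = -4.6667 / 6.8718 = -0.6791
  r[Y,Y] = 1 (diagonal).

R is symmetric with unit diagonal. Assembling:

R = [[1, -0.6791],
 [-0.6791, 1]]
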